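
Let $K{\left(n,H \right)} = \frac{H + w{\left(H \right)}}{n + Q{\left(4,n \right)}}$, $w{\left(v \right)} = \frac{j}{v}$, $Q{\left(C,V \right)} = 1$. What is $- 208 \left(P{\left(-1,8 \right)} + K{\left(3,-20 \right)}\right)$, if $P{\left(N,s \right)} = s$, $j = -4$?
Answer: $- \frac{3172}{5} \approx -634.4$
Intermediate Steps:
$w{\left(v \right)} = - \frac{4}{v}$
$K{\left(n,H \right)} = \frac{H - \frac{4}{H}}{1 + n}$ ($K{\left(n,H \right)} = \frac{H - \frac{4}{H}}{n + 1} = \frac{H - \frac{4}{H}}{1 + n}$)
$- 208 \left(P{\left(-1,8 \right)} + K{\left(3,-20 \right)}\right) = - 208 \left(8 + \frac{-4 + \left(-20\right)^{2}}{\left(-20\right) \left(1 + 3\right)}\right) = - 208 \left(8 - \frac{-4 + 400}{20 \cdot 4}\right) = - 208 \left(8 - \frac{1}{80} \cdot 396\right) = - 208 \left(8 - \frac{99}{20}\right) = \left(-208\right) \frac{61}{20} = - \frac{3172}{5}$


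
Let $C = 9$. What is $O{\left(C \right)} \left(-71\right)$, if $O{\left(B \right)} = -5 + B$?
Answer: $-284$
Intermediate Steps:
$O{\left(C \right)} \left(-71\right) = \left(-5 + 9\right) \left(-71\right) = 4 \left(-71\right) = -284$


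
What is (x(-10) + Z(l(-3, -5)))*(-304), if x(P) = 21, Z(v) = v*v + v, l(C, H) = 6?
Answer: -19152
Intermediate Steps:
Z(v) = v + v² (Z(v) = v² + v = v + v²)
(x(-10) + Z(l(-3, -5)))*(-304) = (21 + 6*(1 + 6))*(-304) = (21 + 6*7)*(-304) = (21 + 42)*(-304) = 63*(-304) = -19152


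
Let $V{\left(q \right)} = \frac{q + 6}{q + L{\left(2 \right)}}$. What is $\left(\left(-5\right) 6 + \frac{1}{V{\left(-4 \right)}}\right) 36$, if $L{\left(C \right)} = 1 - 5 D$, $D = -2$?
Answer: $-954$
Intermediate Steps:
$L{\left(C \right)} = 11$ ($L{\left(C \right)} = 1 - -10 = 1 + 10 = 11$)
$V{\left(q \right)} = \frac{6 + q}{11 + q}$ ($V{\left(q \right)} = \frac{q + 6}{q + 11} = \frac{6 + q}{11 + q}$)
$\left(\left(-5\right) 6 + \frac{1}{V{\left(-4 \right)}}\right) 36 = \left(\left(-5\right) 6 + \frac{1}{\frac{1}{11 - 4} \left(6 - 4\right)}\right) 36 = \left(-30 + \frac{1}{\frac{1}{7} \cdot 2}\right) 36 = \left(-30 + \frac{1}{\frac{2}{7}}\right) 36 = \left(-30 + \frac{7}{2}\right) 36 = \left(- \frac{53}{2}\right) 36 = -954$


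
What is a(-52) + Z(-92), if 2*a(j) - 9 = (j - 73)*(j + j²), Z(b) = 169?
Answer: -331153/2 ≈ -1.6558e+5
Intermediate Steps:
a(j) = 9/2 + (-73 + j)*(j + j²)/2 (a(j) = 9/2 + ((j - 73)*(j + j²))/2 = 9/2 + ((-73 + j)*(j + j²))/2 = 9/2 + (-73 + j)*(j + j²)/2)
a(-52) + Z(-92) = (9/2 + (½)*(-52)³ - 36*(-52)² - 73/2*(-52)) + 169 = (9/2 + (½)*(-140608) - 36*2704 + 1898) + 169 = (9/2 - 70304 - 97344 + 1898) + 169 = -331491/2 + 169 = -331153/2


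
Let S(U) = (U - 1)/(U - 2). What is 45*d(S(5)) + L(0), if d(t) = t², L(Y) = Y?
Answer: 80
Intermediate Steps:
S(U) = (-1 + U)/(-2 + U)
45*d(S(5)) + L(0) = 45*((-1 + 5)/(-2 + 5))² + 0 = 45*(4/3)² + 0 = 45*(16/9) + 0 = 80 + 0 = 80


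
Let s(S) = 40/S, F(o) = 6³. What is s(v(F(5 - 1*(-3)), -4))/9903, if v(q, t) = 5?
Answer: 8/9903 ≈ 0.00080784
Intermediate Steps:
F(o) = 216
s(v(F(5 - 1*(-3)), -4))/9903 = (40/5)/9903 = (40*(⅕))*(1/9903) = 8*(1/9903) = 8/9903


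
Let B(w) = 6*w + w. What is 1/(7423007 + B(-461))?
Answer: 1/7419780 ≈ 1.3477e-7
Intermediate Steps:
B(w) = 7*w
1/(7423007 + B(-461)) = 1/(7423007 + 7*(-461)) = 1/(7423007 - 3227) = 1/7419780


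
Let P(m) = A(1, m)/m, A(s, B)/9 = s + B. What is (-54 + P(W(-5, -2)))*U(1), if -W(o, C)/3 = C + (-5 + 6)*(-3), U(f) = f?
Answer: -222/5 ≈ -44.400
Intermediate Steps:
A(s, B) = 9*B + 9*s (A(s, B) = 9*(s + B) = 9*(B + s) = 9*B + 9*s)
W(o, C) = 9 - 3*C (W(o, C) = -3*(C + (-5 + 6)*(-3)) = -3*(C + 1*(-3)) = -3*(C - 3) = -3*(-3 + C) = 9 - 3*C)
P(m) = (9 + 9*m)/m (P(m) = (9*m + 9*1)/m = (9*m + 9)/m = (9 + 9*m)/m)
(-54 + P(W(-5, -2)))*U(1) = (-54 + (9 + 9/(9 - 3*(-2))))*1 = (-54 + (9 + 9/(9 + 6)))*1 = (-54 + (9 + 9/15))*1 = (-54 + (9 + 9*(1/15)))*1 = (-54 + (9 + ⅗))*1 = (-54 + 48/5)*1 = -222/5*1 = -222/5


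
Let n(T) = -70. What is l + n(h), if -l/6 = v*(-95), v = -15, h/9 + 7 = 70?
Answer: -8620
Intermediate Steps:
h = 567 (h = -63 + 9*70 = -63 + 630 = 567)
l = -8550 (l = -(-90)*(-95) = -6*1425 = -8550)
l + n(h) = -8550 - 70 = -8620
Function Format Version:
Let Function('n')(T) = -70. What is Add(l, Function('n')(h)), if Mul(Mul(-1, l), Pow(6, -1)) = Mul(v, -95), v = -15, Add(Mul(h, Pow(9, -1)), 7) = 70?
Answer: -8620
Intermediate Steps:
h = 567 (h = Add(-63, Mul(9, 70)) = Add(-63, 630) = 567)
l = -8550 (l = Mul(-6, Mul(-15, -95)) = Mul(-6, 1425) = -8550)
Add(l, Function('n')(h)) = Add(-8550, -70) = -8620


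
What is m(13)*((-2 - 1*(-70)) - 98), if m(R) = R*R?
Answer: -5070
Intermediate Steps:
m(R) = R**2
m(13)*((-2 - 1*(-70)) - 98) = 13**2*((-2 - 1*(-70)) - 98) = 169*((-2 + 70) - 98) = 169*(68 - 98) = 169*(-30) = -5070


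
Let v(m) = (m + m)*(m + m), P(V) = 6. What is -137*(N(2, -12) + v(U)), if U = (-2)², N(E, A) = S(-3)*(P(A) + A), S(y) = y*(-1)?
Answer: -6302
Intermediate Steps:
S(y) = -y
N(E, A) = 18 + 3*A (N(E, A) = (-1*(-3))*(6 + A) = 3*(6 + A) = 18 + 3*A)
U = 4
v(m) = 4*m² (v(m) = (2*m)*(2*m) = 4*m²)
-137*(N(2, -12) + v(U)) = -137*((18 + 3*(-12)) + 4*4²) = -137*((18 - 36) + 4*16) = -137*(-18 + 64) = -137*46 = -6302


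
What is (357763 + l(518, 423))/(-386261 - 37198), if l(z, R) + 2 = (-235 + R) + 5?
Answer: -119318/141153 ≈ -0.84531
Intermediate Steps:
l(z, R) = -232 + R (l(z, R) = -2 + ((-235 + R) + 5) = -2 + (-230 + R) = -232 + R)
(357763 + l(518, 423))/(-386261 - 37198) = (357763 + (-232 + 423))/(-386261 - 37198) = (357763 + 191)/(-423459) = 357954*(-1/423459) = -119318/141153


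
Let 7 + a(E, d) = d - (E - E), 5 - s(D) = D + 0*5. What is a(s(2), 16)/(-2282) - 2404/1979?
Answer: -5503739/4516078 ≈ -1.2187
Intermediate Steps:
s(D) = 5 - D (s(D) = 5 - (D + 0*5) = 5 - (D + 0) = 5 - D)
a(E, d) = -7 + d (a(E, d) = -7 + (d - (E - E)) = -7 + (d - 1*0) = -7 + (d + 0) = -7 + d)
a(s(2), 16)/(-2282) - 2404/1979 = (-7 + 16)/(-2282) - 2404/1979 = 9*(-1/2282) - 2404*1/1979 = -9/2282 - 2404/1979 = -5503739/4516078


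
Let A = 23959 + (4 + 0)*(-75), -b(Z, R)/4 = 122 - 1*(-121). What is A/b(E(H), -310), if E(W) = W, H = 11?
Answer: -23659/972 ≈ -24.341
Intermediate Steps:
b(Z, R) = -972 (b(Z, R) = -4*(122 - 1*(-121)) = -4*(122 + 121) = -4*243 = -972)
A = 23659 (A = 23959 + 4*(-75) = 23959 - 300 = 23659)
A/b(E(H), -310) = 23659/(-972) = 23659*(-1/972) = -23659/972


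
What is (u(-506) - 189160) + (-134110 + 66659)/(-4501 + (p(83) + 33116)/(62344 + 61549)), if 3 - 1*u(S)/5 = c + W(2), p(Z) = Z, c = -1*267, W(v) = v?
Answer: -104721802110337/557609194 ≈ -1.8781e+5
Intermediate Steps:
c = -267
u(S) = 1340 (u(S) = 15 - 5*(-267 + 2) = 15 - 5*(-265) = 15 + 1325 = 1340)
(u(-506) - 189160) + (-134110 + 66659)/(-4501 + (p(83) + 33116)/(62344 + 61549)) = (1340 - 189160) + (-134110 + 66659)/(-4501 + (83 + 33116)/(62344 + 61549)) = -187820 - 67451/(-4501 + 33199/123893) = -187820 - 67451/(-557609194/123893) = -187820 - 67451*(-123893/557609194) = -187820 + 8356706743/557609194 = -104721802110337/557609194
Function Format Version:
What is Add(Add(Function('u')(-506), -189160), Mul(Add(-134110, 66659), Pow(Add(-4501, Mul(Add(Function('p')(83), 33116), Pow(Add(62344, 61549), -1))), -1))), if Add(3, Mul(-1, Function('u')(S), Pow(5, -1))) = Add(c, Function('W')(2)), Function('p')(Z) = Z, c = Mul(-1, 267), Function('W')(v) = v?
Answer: Rational(-104721802110337, 557609194) ≈ -1.8781e+5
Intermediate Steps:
c = -267
Function('u')(S) = 1340 (Function('u')(S) = Add(15, Mul(-5, Add(-267, 2))) = Add(15, Mul(-5, -265)) = Add(15, 1325) = 1340)
Add(Add(Function('u')(-506), -189160), Mul(Add(-134110, 66659), Pow(Add(-4501, Mul(Add(Function('p')(83), 33116), Pow(Add(62344, 61549), -1))), -1))) = Add(Add(1340, -189160), Mul(Add(-134110, 66659), Pow(Add(-4501, Mul(Add(83, 33116), Pow(Add(62344, 61549), -1))), -1))) = Add(-187820, Mul(-67451, Pow(Add(-4501, Mul(33199, Pow(123893, -1))), -1))) = Add(-187820, Mul(-67451, Pow(Add(-4501, Mul(33199, Rational(1, 123893))), -1))) = Add(-187820, Mul(-67451, Pow(Add(-4501, Rational(33199, 123893)), -1))) = Add(-187820, Mul(-67451, Pow(Rational(-557609194, 123893), -1))) = Add(-187820, Mul(-67451, Rational(-123893, 557609194))) = Add(-187820, Rational(8356706743, 557609194)) = Rational(-104721802110337, 557609194)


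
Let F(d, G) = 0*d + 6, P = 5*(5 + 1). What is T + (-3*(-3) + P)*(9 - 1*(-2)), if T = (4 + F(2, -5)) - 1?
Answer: 438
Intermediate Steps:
P = 30 (P = 5*6 = 30)
F(d, G) = 6 (F(d, G) = 0 + 6 = 6)
T = 9 (T = (4 + 6) - 1 = 10 - 1 = 9)
T + (-3*(-3) + P)*(9 - 1*(-2)) = 9 + (-3*(-3) + 30)*(9 - 1*(-2)) = 9 + (9 + 30)*(9 + 2) = 9 + 39*11 = 9 + 429 = 438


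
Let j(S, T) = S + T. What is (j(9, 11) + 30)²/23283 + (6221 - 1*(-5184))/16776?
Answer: 11388245/14466504 ≈ 0.78721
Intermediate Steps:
(j(9, 11) + 30)²/23283 + (6221 - 1*(-5184))/16776 = ((9 + 11) + 30)²/23283 + (6221 - 1*(-5184))/16776 = (20 + 30)²*(1/23283) + (6221 + 5184)*(1/16776) = 50²*(1/23283) + 11405*(1/16776) = 2500*(1/23283) + 11405/16776 = 2500/23283 + 11405/16776 = 11388245/14466504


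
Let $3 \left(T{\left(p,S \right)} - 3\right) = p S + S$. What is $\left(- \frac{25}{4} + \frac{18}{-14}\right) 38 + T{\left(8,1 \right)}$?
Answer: $- \frac{3925}{14} \approx -280.36$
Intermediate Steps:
$T{\left(p,S \right)} = 3 + \frac{S}{3} + \frac{S p}{3}$ ($T{\left(p,S \right)} = 3 + \frac{p S + S}{3} = 3 + \frac{S p + S}{3} = 3 + \frac{S + S p}{3} = 3 + \left(\frac{S}{3} + \frac{S p}{3}\right) = 3 + \frac{S}{3} + \frac{S p}{3}$)
$\left(- \frac{25}{4} + \frac{18}{-14}\right) 38 + T{\left(8,1 \right)} = \left(- \frac{25}{4} + \frac{18}{-14}\right) 38 + \left(3 + \frac{1}{3} \cdot 1 + \frac{1}{3} \cdot 1 \cdot 8\right) = \left(\left(-25\right) \frac{1}{4} + 18 \left(- \frac{1}{14}\right)\right) 38 + \left(3 + \frac{1}{3} + \frac{8}{3}\right) = \left(- \frac{25}{4} - \frac{9}{7}\right) 38 + 6 = \left(- \frac{211}{28}\right) 38 + 6 = - \frac{4009}{14} + 6 = - \frac{3925}{14}$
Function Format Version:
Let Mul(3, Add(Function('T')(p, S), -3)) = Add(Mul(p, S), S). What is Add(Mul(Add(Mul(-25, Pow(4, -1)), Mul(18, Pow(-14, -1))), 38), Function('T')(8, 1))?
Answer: Rational(-3925, 14) ≈ -280.36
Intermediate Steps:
Function('T')(p, S) = Add(3, Mul(Rational(1, 3), S), Mul(Rational(1, 3), S, p)) (Function('T')(p, S) = Add(3, Mul(Rational(1, 3), Add(Mul(p, S), S))) = Add(3, Mul(Rational(1, 3), Add(Mul(S, p), S))) = Add(3, Mul(Rational(1, 3), Add(S, Mul(S, p)))) = Add(3, Add(Mul(Rational(1, 3), S), Mul(Rational(1, 3), S, p))) = Add(3, Mul(Rational(1, 3), S), Mul(Rational(1, 3), S, p)))
Add(Mul(Add(Mul(-25, Pow(4, -1)), Mul(18, Pow(-14, -1))), 38), Function('T')(8, 1)) = Add(Mul(Add(Mul(-25, Pow(4, -1)), Mul(18, Pow(-14, -1))), 38), Add(3, Mul(Rational(1, 3), 1), Mul(Rational(1, 3), 1, 8))) = Add(Mul(Add(Mul(-25, Rational(1, 4)), Mul(18, Rational(-1, 14))), 38), Add(3, Rational(1, 3), Rational(8, 3))) = Add(Mul(Add(Rational(-25, 4), Rational(-9, 7)), 38), 6) = Add(Mul(Rational(-211, 28), 38), 6) = Add(Rational(-4009, 14), 6) = Rational(-3925, 14)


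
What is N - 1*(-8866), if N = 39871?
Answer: 48737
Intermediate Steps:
N - 1*(-8866) = 39871 - 1*(-8866) = 39871 + 8866 = 48737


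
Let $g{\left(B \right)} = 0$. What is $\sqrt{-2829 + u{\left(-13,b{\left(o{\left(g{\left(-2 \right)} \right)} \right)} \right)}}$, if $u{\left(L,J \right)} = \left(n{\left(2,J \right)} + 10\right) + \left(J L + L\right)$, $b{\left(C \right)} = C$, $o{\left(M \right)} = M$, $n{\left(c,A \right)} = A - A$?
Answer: $4 i \sqrt{177} \approx 53.217 i$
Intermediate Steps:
$n{\left(c,A \right)} = 0$
$u{\left(L,J \right)} = 10 + L + J L$ ($u{\left(L,J \right)} = \left(0 + 10\right) + \left(J L + L\right) = 10 + \left(L + J L\right) = 10 + L + J L$)
$\sqrt{-2829 + u{\left(-13,b{\left(o{\left(g{\left(-2 \right)} \right)} \right)} \right)}} = \sqrt{-2829 + \left(10 - 13 + 0 \left(-13\right)\right)} = \sqrt{-2829 + \left(10 - 13 + 0\right)} = \sqrt{-2829 - 3} = \sqrt{-2832} = 4 i \sqrt{177}$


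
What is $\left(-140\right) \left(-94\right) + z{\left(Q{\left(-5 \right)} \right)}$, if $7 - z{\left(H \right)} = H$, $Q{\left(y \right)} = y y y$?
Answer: $13292$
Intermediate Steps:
$Q{\left(y \right)} = y^{3}$ ($Q{\left(y \right)} = y^{2} y = y^{3}$)
$z{\left(H \right)} = 7 - H$
$\left(-140\right) \left(-94\right) + z{\left(Q{\left(-5 \right)} \right)} = \left(-140\right) \left(-94\right) + \left(7 - \left(-5\right)^{3}\right) = 13160 + \left(7 - -125\right) = 13160 + \left(7 + 125\right) = 13160 + 132 = 13292$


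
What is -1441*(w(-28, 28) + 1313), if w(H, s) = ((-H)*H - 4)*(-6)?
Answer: -8705081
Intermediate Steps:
w(H, s) = 24 + 6*H² (w(H, s) = (-H² - 4)*(-6) = (-4 - H²)*(-6) = 24 + 6*H²)
-1441*(w(-28, 28) + 1313) = -1441*((24 + 6*(-28)²) + 1313) = -1441*((24 + 6*784) + 1313) = -1441*((24 + 4704) + 1313) = -1441*(4728 + 1313) = -1441*6041 = -8705081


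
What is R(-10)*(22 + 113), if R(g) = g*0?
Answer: 0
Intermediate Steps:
R(g) = 0
R(-10)*(22 + 113) = 0*(22 + 113) = 0*135 = 0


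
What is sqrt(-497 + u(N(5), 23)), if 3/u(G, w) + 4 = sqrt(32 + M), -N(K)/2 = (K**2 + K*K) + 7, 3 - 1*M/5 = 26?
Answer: sqrt((1991 - 497*I*sqrt(83))/(-4 + I*sqrt(83))) ≈ 0.00619 - 22.296*I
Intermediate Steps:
M = -115 (M = 15 - 5*26 = 15 - 130 = -115)
N(K) = -14 - 4*K**2 (N(K) = -2*((K**2 + K*K) + 7) = -2*((K**2 + K**2) + 7) = -2*(2*K**2 + 7) = -2*(7 + 2*K**2) = -14 - 4*K**2)
u(G, w) = 3/(-4 + I*sqrt(83)) (u(G, w) = 3/(-4 + sqrt(32 - 115)) = 3/(-4 + sqrt(-83)) = 3/(-4 + I*sqrt(83)))
sqrt(-497 + u(N(5), 23)) = sqrt(-497 + (-4/33 - I*sqrt(83)/33)) = sqrt(-16405/33 - I*sqrt(83)/33)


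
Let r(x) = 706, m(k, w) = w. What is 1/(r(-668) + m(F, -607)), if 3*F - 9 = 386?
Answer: 1/99 ≈ 0.010101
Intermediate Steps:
F = 395/3 (F = 3 + (⅓)*386 = 3 + 386/3 = 395/3 ≈ 131.67)
1/(r(-668) + m(F, -607)) = 1/(706 - 607) = 1/99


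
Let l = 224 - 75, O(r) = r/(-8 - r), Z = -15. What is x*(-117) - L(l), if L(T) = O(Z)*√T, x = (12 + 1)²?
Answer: -19773 + 15*√149/7 ≈ -19747.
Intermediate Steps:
x = 169 (x = 13² = 169)
l = 149
L(T) = -15*√T/7 (L(T) = (-1*(-15)/(8 - 15))*√T = (-1*(-15)/(-7))*√T = (-1*(-15)*(-⅐))*√T = -15*√T/7)
x*(-117) - L(l) = 169*(-117) - (-15)*√149/7 = -19773 + 15*√149/7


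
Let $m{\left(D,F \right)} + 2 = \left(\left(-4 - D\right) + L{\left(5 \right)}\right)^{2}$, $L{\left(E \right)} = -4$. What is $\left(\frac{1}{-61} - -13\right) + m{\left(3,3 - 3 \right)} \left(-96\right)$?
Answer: $- \frac{696072}{61} \approx -11411.0$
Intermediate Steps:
$m{\left(D,F \right)} = -2 + \left(-8 - D\right)^{2}$ ($m{\left(D,F \right)} = -2 + \left(\left(-4 - D\right) - 4\right)^{2} = -2 + \left(-8 - D\right)^{2}$)
$\left(\frac{1}{-61} - -13\right) + m{\left(3,3 - 3 \right)} \left(-96\right) = \left(\frac{1}{-61} - -13\right) + \left(-2 + \left(8 + 3\right)^{2}\right) \left(-96\right) = \left(- \frac{1}{61} + 13\right) + \left(-2 + 11^{2}\right) \left(-96\right) = \frac{792}{61} + \left(-2 + 121\right) \left(-96\right) = \frac{792}{61} + 119 \left(-96\right) = \frac{792}{61} - 11424 = - \frac{696072}{61}$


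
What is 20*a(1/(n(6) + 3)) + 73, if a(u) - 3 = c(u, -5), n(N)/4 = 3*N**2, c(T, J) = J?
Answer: 33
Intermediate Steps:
n(N) = 12*N**2 (n(N) = 4*(3*N**2) = 12*N**2)
a(u) = -2 (a(u) = 3 - 5 = -2)
20*a(1/(n(6) + 3)) + 73 = 20*(-2) + 73 = -40 + 73 = 33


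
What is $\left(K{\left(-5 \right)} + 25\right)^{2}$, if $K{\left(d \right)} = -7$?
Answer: $324$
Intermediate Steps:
$\left(K{\left(-5 \right)} + 25\right)^{2} = \left(-7 + 25\right)^{2} = 18^{2} = 324$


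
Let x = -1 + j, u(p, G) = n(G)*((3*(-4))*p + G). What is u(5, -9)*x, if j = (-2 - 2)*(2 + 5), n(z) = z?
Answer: -18009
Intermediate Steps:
j = -28 (j = -4*7 = -28)
u(p, G) = G*(G - 12*p) (u(p, G) = G*((3*(-4))*p + G) = G*(-12*p + G) = G*(G - 12*p))
x = -29 (x = -1 - 28 = -29)
u(5, -9)*x = -9*(-9 - 12*5)*(-29) = -9*(-9 - 60)*(-29) = -9*(-69)*(-29) = 621*(-29) = -18009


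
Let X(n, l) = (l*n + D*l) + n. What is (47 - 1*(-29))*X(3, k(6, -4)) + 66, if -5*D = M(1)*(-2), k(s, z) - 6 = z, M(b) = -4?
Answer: 2534/5 ≈ 506.80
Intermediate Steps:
k(s, z) = 6 + z
D = -8/5 (D = -(-4)*(-2)/5 = -⅕*8 = -8/5 ≈ -1.6000)
X(n, l) = n - 8*l/5 + l*n (X(n, l) = (l*n - 8*l/5) + n = (-8*l/5 + l*n) + n = n - 8*l/5 + l*n)
(47 - 1*(-29))*X(3, k(6, -4)) + 66 = (47 - 1*(-29))*(3 - 8*(6 - 4)/5 + (6 - 4)*3) + 66 = (47 + 29)*(3 - 8/5*2 + 2*3) + 66 = 76*(3 - 16/5 + 6) + 66 = 76*(29/5) + 66 = 2204/5 + 66 = 2534/5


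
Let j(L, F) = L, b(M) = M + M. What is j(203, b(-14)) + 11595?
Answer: 11798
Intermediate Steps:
b(M) = 2*M
j(203, b(-14)) + 11595 = 203 + 11595 = 11798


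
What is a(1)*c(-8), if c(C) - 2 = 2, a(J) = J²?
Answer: 4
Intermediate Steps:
c(C) = 4 (c(C) = 2 + 2 = 4)
a(1)*c(-8) = 1²*4 = 1*4 = 4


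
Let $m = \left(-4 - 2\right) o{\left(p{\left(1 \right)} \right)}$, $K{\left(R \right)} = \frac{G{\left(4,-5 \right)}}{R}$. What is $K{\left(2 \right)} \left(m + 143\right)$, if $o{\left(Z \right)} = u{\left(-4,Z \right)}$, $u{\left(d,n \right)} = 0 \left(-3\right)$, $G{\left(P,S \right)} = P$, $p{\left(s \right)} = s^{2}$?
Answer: $286$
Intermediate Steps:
$K{\left(R \right)} = \frac{4}{R}$
$u{\left(d,n \right)} = 0$
$o{\left(Z \right)} = 0$
$m = 0$ ($m = \left(-4 - 2\right) 0 = \left(-6\right) 0 = 0$)
$K{\left(2 \right)} \left(m + 143\right) = \frac{4}{2} \left(0 + 143\right) = 4 \cdot \frac{1}{2} \cdot 143 = 2 \cdot 143 = 286$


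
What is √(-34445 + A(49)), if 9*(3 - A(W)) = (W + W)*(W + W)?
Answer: I*√319582/3 ≈ 188.44*I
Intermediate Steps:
A(W) = 3 - 4*W²/9 (A(W) = 3 - (W + W)*(W + W)/9 = 3 - 2*W*2*W/9 = 3 - 4*W²/9)
√(-34445 + A(49)) = √(-34445 + (3 - 4/9*49²)) = √(-34445 + (3 - 4/9*2401)) = √(-34445 + (3 - 9604/9)) = √(-34445 - 9577/9) = √(-319582/9) = I*√319582/3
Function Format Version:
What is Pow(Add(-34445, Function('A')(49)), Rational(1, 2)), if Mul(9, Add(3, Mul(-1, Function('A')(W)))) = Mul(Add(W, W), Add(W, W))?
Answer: Mul(Rational(1, 3), I, Pow(319582, Rational(1, 2))) ≈ Mul(188.44, I)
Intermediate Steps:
Function('A')(W) = Add(3, Mul(Rational(-4, 9), Pow(W, 2))) (Function('A')(W) = Add(3, Mul(Rational(-1, 9), Mul(Add(W, W), Add(W, W)))) = Add(3, Mul(Rational(-1, 9), Mul(Mul(2, W), Mul(2, W)))) = Add(3, Mul(Rational(-1, 9), Mul(4, Pow(W, 2)))) = Add(3, Mul(Rational(-4, 9), Pow(W, 2))))
Pow(Add(-34445, Function('A')(49)), Rational(1, 2)) = Pow(Add(-34445, Add(3, Mul(Rational(-4, 9), Pow(49, 2)))), Rational(1, 2)) = Pow(Add(-34445, Add(3, Mul(Rational(-4, 9), 2401))), Rational(1, 2)) = Pow(Add(-34445, Add(3, Rational(-9604, 9))), Rational(1, 2)) = Pow(Add(-34445, Rational(-9577, 9)), Rational(1, 2)) = Pow(Rational(-319582, 9), Rational(1, 2)) = Mul(Rational(1, 3), I, Pow(319582, Rational(1, 2)))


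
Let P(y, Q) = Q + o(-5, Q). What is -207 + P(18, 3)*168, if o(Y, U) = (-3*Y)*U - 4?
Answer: 7185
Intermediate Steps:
o(Y, U) = -4 - 3*U*Y (o(Y, U) = -3*U*Y - 4 = -4 - 3*U*Y)
P(y, Q) = -4 + 16*Q (P(y, Q) = Q + (-4 - 3*Q*(-5)) = Q + (-4 + 15*Q) = -4 + 16*Q)
-207 + P(18, 3)*168 = -207 + (-4 + 16*3)*168 = -207 + (-4 + 48)*168 = -207 + 44*168 = -207 + 7392 = 7185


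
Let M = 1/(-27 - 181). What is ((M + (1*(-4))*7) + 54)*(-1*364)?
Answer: -37849/4 ≈ -9462.3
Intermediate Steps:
M = -1/208 (M = 1/(-208) = -1/208 ≈ -0.0048077)
((M + (1*(-4))*7) + 54)*(-1*364) = ((-1/208 + (1*(-4))*7) + 54)*(-1*364) = ((-1/208 - 4*7) + 54)*(-364) = ((-1/208 - 28) + 54)*(-364) = (-5825/208 + 54)*(-364) = (5407/208)*(-364) = -37849/4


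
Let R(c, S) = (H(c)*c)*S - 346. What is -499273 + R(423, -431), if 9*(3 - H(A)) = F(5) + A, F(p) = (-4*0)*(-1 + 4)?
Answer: 7522153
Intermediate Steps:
F(p) = 0 (F(p) = 0*3 = 0)
H(A) = 3 - A/9 (H(A) = 3 - (0 + A)/9 = 3 - A/9)
R(c, S) = -346 + S*c*(3 - c/9) (R(c, S) = ((3 - c/9)*c)*S - 346 = (c*(3 - c/9))*S - 346 = S*c*(3 - c/9) - 346 = -346 + S*c*(3 - c/9))
-499273 + R(423, -431) = -499273 + (-346 - ⅑*(-431)*423*(-27 + 423)) = -499273 + (-346 - ⅑*(-431)*423*396) = -499273 + (-346 + 8021772) = -499273 + 8021426 = 7522153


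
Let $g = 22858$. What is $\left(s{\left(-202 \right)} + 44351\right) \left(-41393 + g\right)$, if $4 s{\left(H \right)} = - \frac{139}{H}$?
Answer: $- \frac{664215570645}{808} \approx -8.2205 \cdot 10^{8}$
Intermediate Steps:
$s{\left(H \right)} = - \frac{139}{4 H}$ ($s{\left(H \right)} = \frac{\left(-139\right) \frac{1}{H}}{4} = - \frac{139}{4 H}$)
$\left(s{\left(-202 \right)} + 44351\right) \left(-41393 + g\right) = \left(- \frac{139}{4 \left(-202\right)} + 44351\right) \left(-41393 + 22858\right) = \left(\left(- \frac{139}{4}\right) \left(- \frac{1}{202}\right) + 44351\right) \left(-18535\right) = \left(\frac{139}{808} + 44351\right) \left(-18535\right) = \frac{35835747}{808} \left(-18535\right) = - \frac{664215570645}{808}$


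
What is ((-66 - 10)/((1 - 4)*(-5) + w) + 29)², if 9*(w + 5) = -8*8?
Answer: 1225/169 ≈ 7.2485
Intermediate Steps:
w = -109/9 (w = -5 + (-8*8)/9 = -5 + (⅑)*(-64) = -5 - 64/9 = -109/9 ≈ -12.111)
((-66 - 10)/((1 - 4)*(-5) + w) + 29)² = ((-66 - 10)/((1 - 4)*(-5) - 109/9) + 29)² = (-76/(-3*(-5) - 109/9) + 29)² = (-76/(15 - 109/9) + 29)² = (-76/26/9 + 29)² = (-76*9/26 + 29)² = (-342/13 + 29)² = (35/13)² = 1225/169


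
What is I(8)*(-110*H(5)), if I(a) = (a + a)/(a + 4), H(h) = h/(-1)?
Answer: 2200/3 ≈ 733.33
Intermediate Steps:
H(h) = -h (H(h) = h*(-1) = -h)
I(a) = 2*a/(4 + a) (I(a) = (2*a)/(4 + a) = 2*a/(4 + a))
I(8)*(-110*H(5)) = (2*8/(4 + 8))*(-(-110)*5) = (2*8/12)*(-110*(-5)) = (2*8*(1/12))*550 = (4/3)*550 = 2200/3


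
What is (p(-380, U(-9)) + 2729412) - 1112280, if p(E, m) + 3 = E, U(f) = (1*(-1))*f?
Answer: 1616749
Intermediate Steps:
U(f) = -f
p(E, m) = -3 + E
(p(-380, U(-9)) + 2729412) - 1112280 = ((-3 - 380) + 2729412) - 1112280 = (-383 + 2729412) - 1112280 = 2729029 - 1112280 = 1616749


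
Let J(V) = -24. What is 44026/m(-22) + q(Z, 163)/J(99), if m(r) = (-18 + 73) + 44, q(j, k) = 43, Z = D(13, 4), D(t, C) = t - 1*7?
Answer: 350789/792 ≈ 442.92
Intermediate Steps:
D(t, C) = -7 + t (D(t, C) = t - 7 = -7 + t)
Z = 6 (Z = -7 + 13 = 6)
m(r) = 99 (m(r) = 55 + 44 = 99)
44026/m(-22) + q(Z, 163)/J(99) = 44026/99 + 43/(-24) = 44026*(1/99) + 43*(-1/24) = 44026/99 - 43/24 = 350789/792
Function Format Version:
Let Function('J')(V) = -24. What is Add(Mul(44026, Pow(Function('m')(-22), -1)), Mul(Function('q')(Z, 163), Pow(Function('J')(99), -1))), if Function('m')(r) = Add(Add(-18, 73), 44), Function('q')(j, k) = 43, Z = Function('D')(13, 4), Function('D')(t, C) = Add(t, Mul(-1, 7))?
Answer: Rational(350789, 792) ≈ 442.92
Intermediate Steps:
Function('D')(t, C) = Add(-7, t) (Function('D')(t, C) = Add(t, -7) = Add(-7, t))
Z = 6 (Z = Add(-7, 13) = 6)
Function('m')(r) = 99 (Function('m')(r) = Add(55, 44) = 99)
Add(Mul(44026, Pow(Function('m')(-22), -1)), Mul(Function('q')(Z, 163), Pow(Function('J')(99), -1))) = Add(Mul(44026, Pow(99, -1)), Mul(43, Pow(-24, -1))) = Add(Mul(44026, Rational(1, 99)), Mul(43, Rational(-1, 24))) = Add(Rational(44026, 99), Rational(-43, 24)) = Rational(350789, 792)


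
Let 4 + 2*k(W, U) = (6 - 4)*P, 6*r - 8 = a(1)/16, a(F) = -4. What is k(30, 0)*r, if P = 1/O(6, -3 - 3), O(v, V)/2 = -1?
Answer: -155/48 ≈ -3.2292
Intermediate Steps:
O(v, V) = -2 (O(v, V) = 2*(-1) = -2)
r = 31/24 (r = 4/3 + (-4/16)/6 = 4/3 + (-4*1/16)/6 = 4/3 + (⅙)*(-¼) = 4/3 - 1/24 = 31/24 ≈ 1.2917)
P = -½ (P = 1/(-2) = -½ ≈ -0.50000)
k(W, U) = -5/2 (k(W, U) = -2 + ((6 - 4)*(-½))/2 = -2 + (2*(-½))/2 = -2 + (½)*(-1) = -2 - ½ = -5/2)
k(30, 0)*r = -5/2*31/24 = -155/48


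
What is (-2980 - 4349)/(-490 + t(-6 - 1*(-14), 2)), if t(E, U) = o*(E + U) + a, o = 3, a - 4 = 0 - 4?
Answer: 7329/460 ≈ 15.933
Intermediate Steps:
a = 0 (a = 4 + (0 - 4) = 4 - 4 = 0)
t(E, U) = 3*E + 3*U (t(E, U) = 3*(E + U) + 0 = (3*E + 3*U) + 0 = 3*E + 3*U)
(-2980 - 4349)/(-490 + t(-6 - 1*(-14), 2)) = (-2980 - 4349)/(-490 + (3*(-6 - 1*(-14)) + 3*2)) = -7329/(-490 + (3*(-6 + 14) + 6)) = -7329/(-490 + (3*8 + 6)) = -7329/(-490 + (24 + 6)) = -7329/(-490 + 30) = -7329/(-460) = -7329*(-1/460) = 7329/460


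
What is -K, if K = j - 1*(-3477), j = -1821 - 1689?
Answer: 33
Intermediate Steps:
j = -3510
K = -33 (K = -3510 - 1*(-3477) = -3510 + 3477 = -33)
-K = -1*(-33) = 33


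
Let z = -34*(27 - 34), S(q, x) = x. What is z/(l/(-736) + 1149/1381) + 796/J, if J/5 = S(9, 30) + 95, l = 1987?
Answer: -149680767132/1186489375 ≈ -126.15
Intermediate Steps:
z = 238 (z = -34*(-7) = 238)
J = 625 (J = 5*(30 + 95) = 5*125 = 625)
z/(l/(-736) + 1149/1381) + 796/J = 238/(1987/(-736) + 1149/1381) + 796/625 = 238/(1987*(-1/736) + 1149*(1/1381)) + 796*(1/625) = 238/(-1987/736 + 1149/1381) + 796/625 = 238/(-1898383/1016416) + 796/625 = 238*(-1016416/1898383) + 796/625 = -241907008/1898383 + 796/625 = -149680767132/1186489375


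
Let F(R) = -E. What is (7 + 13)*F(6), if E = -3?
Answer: 60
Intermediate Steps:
F(R) = 3 (F(R) = -1*(-3) = 3)
(7 + 13)*F(6) = (7 + 13)*3 = 20*3 = 60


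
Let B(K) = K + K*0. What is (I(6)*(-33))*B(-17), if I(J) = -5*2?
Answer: -5610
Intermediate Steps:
B(K) = K (B(K) = K + 0 = K)
I(J) = -10
(I(6)*(-33))*B(-17) = -10*(-33)*(-17) = 330*(-17) = -5610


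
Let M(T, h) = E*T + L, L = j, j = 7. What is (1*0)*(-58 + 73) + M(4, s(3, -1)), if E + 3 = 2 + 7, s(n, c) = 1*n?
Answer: 31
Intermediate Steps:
s(n, c) = n
L = 7
E = 6 (E = -3 + (2 + 7) = -3 + 9 = 6)
M(T, h) = 7 + 6*T (M(T, h) = 6*T + 7 = 7 + 6*T)
(1*0)*(-58 + 73) + M(4, s(3, -1)) = (1*0)*(-58 + 73) + (7 + 6*4) = 0*15 + (7 + 24) = 0 + 31 = 31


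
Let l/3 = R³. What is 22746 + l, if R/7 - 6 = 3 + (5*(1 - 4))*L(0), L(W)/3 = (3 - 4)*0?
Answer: 772887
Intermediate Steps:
L(W) = 0 (L(W) = 3*((3 - 4)*0) = 3*(-1*0) = 3*0 = 0)
R = 63 (R = 42 + 7*(3 + (5*(1 - 4))*0) = 42 + 7*(3 + (5*(-3))*0) = 42 + 7*(3 - 15*0) = 42 + 7*(3 + 0) = 42 + 7*3 = 42 + 21 = 63)
l = 750141 (l = 3*63³ = 3*250047 = 750141)
22746 + l = 22746 + 750141 = 772887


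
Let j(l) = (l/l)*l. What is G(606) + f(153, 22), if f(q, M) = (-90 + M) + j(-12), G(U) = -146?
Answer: -226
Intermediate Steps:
j(l) = l (j(l) = 1*l = l)
f(q, M) = -102 + M (f(q, M) = (-90 + M) - 12 = -102 + M)
G(606) + f(153, 22) = -146 + (-102 + 22) = -146 - 80 = -226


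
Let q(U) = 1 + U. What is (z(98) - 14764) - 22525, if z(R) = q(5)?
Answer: -37283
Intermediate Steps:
z(R) = 6 (z(R) = 1 + 5 = 6)
(z(98) - 14764) - 22525 = (6 - 14764) - 22525 = -14758 - 22525 = -37283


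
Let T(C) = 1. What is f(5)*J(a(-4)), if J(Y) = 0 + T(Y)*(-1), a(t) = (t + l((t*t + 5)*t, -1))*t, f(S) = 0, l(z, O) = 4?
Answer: 0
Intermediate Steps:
a(t) = t*(4 + t) (a(t) = (t + 4)*t = (4 + t)*t = t*(4 + t))
J(Y) = -1 (J(Y) = 0 + 1*(-1) = 0 - 1 = -1)
f(5)*J(a(-4)) = 0*(-1) = 0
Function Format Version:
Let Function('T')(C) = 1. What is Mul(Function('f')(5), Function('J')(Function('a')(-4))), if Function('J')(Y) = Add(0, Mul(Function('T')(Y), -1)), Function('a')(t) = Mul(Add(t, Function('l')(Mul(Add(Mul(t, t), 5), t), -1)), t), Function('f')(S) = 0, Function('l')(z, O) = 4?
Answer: 0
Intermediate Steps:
Function('a')(t) = Mul(t, Add(4, t)) (Function('a')(t) = Mul(Add(t, 4), t) = Mul(Add(4, t), t) = Mul(t, Add(4, t)))
Function('J')(Y) = -1 (Function('J')(Y) = Add(0, Mul(1, -1)) = Add(0, -1) = -1)
Mul(Function('f')(5), Function('J')(Function('a')(-4))) = Mul(0, -1) = 0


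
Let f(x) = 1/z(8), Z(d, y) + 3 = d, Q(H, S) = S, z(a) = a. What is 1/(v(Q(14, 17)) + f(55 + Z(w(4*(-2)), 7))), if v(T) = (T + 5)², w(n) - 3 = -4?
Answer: 8/3873 ≈ 0.0020656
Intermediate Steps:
w(n) = -1 (w(n) = 3 - 4 = -1)
Z(d, y) = -3 + d
v(T) = (5 + T)²
f(x) = ⅛ (f(x) = 1/8 = ⅛)
1/(v(Q(14, 17)) + f(55 + Z(w(4*(-2)), 7))) = 1/((5 + 17)² + ⅛) = 1/(22² + ⅛) = 1/(484 + ⅛) = 1/(3873/8) = 8/3873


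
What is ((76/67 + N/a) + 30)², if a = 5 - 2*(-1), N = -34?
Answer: 151880976/219961 ≈ 690.49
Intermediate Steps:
a = 7 (a = 5 + 2 = 7)
((76/67 + N/a) + 30)² = ((76/67 - 34/7) + 30)² = (-1746/469 + 30)² = (12324/469)² = 151880976/219961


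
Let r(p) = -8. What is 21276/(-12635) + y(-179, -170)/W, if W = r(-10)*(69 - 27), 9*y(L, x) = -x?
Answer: -4749041/2729160 ≈ -1.7401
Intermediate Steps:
y(L, x) = -x/9 (y(L, x) = (-x)/9 = -x/9)
W = -336 (W = -8*(69 - 27) = -8*42 = -336)
21276/(-12635) + y(-179, -170)/W = 21276/(-12635) - 1/9*(-170)/(-336) = 21276*(-1/12635) + (170/9)*(-1/336) = -21276/12635 - 85/1512 = -4749041/2729160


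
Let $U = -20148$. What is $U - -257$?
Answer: $-19891$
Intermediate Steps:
$U - -257 = -20148 - -257 = -20148 + 257 = -19891$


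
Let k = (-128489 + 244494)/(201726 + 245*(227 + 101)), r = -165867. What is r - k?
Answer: -46788874567/282086 ≈ -1.6587e+5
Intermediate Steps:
k = 116005/282086 (k = 116005/(201726 + 245*328) = 116005/(201726 + 80360) = 116005/282086 ≈ 0.41124)
r - k = -165867 - 1*116005/282086 = -165867 - 116005/282086 = -46788874567/282086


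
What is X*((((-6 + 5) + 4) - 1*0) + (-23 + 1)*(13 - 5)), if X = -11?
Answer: 1903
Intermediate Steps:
X*((((-6 + 5) + 4) - 1*0) + (-23 + 1)*(13 - 5)) = -11*((((-6 + 5) + 4) - 1*0) + (-23 + 1)*(13 - 5)) = -11*(((-1 + 4) + 0) - 22*8) = -11*((3 + 0) - 176) = -11*(3 - 176) = -11*(-173) = 1903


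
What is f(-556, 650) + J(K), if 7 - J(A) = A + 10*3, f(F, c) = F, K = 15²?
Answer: -804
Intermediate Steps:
K = 225
J(A) = -23 - A (J(A) = 7 - (A + 10*3) = 7 - (A + 30) = 7 - (30 + A) = 7 + (-30 - A) = -23 - A)
f(-556, 650) + J(K) = -556 + (-23 - 1*225) = -556 + (-23 - 225) = -556 - 248 = -804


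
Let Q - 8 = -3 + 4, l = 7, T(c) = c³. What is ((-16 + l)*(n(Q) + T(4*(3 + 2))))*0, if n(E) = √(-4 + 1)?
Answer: 0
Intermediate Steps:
Q = 9 (Q = 8 + (-3 + 4) = 8 + 1 = 9)
n(E) = I*√3 (n(E) = √(-3) = I*√3)
((-16 + l)*(n(Q) + T(4*(3 + 2))))*0 = ((-16 + 7)*(I*√3 + (4*(3 + 2))³))*0 = -9*(I*√3 + (4*5)³)*0 = -9*(I*√3 + 20³)*0 = -9*(I*√3 + 8000)*0 = -9*(8000 + I*√3)*0 = (-72000 - 9*I*√3)*0 = 0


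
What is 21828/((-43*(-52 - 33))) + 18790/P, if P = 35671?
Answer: 49841414/7669265 ≈ 6.4988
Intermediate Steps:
21828/((-43*(-52 - 33))) + 18790/P = 21828/((-43*(-52 - 33))) + 18790/35671 = 21828/((-43*(-85))) + 18790*(1/35671) = 21828/3655 + 18790/35671 = 21828*(1/3655) + 18790/35671 = 1284/215 + 18790/35671 = 49841414/7669265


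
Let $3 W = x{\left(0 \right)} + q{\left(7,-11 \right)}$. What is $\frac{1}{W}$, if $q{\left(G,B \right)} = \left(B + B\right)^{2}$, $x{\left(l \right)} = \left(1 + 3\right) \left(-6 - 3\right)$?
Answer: $\frac{3}{448} \approx 0.0066964$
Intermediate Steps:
$x{\left(l \right)} = -36$ ($x{\left(l \right)} = 4 \left(-9\right) = -36$)
$q{\left(G,B \right)} = 4 B^{2}$ ($q{\left(G,B \right)} = \left(2 B\right)^{2} = 4 B^{2}$)
$W = \frac{448}{3}$ ($W = \frac{-36 + 4 \left(-11\right)^{2}}{3} = \frac{-36 + 4 \cdot 121}{3} = \frac{-36 + 484}{3} = \frac{1}{3} \cdot 448 = \frac{448}{3} \approx 149.33$)
$\frac{1}{W} = \frac{1}{\frac{448}{3}} = \frac{3}{448}$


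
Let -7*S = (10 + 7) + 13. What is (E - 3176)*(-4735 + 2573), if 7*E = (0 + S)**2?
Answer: 2353267816/343 ≈ 6.8608e+6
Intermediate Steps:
S = -30/7 (S = -((10 + 7) + 13)/7 = -(17 + 13)/7 = -1/7*30 = -30/7 ≈ -4.2857)
E = 900/343 (E = (0 - 30/7)**2/7 = (-30/7)**2/7 = (1/7)*(900/49) = 900/343 ≈ 2.6239)
(E - 3176)*(-4735 + 2573) = (900/343 - 3176)*(-4735 + 2573) = -1088468/343*(-2162) = 2353267816/343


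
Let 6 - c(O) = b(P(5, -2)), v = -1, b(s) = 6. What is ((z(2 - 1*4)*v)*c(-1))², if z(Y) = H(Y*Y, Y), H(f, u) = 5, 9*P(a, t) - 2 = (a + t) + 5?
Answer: 0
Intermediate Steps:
P(a, t) = 7/9 + a/9 + t/9 (P(a, t) = 2/9 + ((a + t) + 5)/9 = 2/9 + (5 + a + t)/9 = 2/9 + (5/9 + a/9 + t/9) = 7/9 + a/9 + t/9)
c(O) = 0 (c(O) = 6 - 1*6 = 6 - 6 = 0)
z(Y) = 5
((z(2 - 1*4)*v)*c(-1))² = ((5*(-1))*0)² = (-5*0)² = 0² = 0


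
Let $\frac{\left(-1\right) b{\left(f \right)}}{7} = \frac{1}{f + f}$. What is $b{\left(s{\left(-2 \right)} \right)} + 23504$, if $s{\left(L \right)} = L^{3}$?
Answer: $\frac{376071}{16} \approx 23504.0$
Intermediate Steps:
$b{\left(f \right)} = - \frac{7}{2 f}$ ($b{\left(f \right)} = - \frac{7}{f + f} = - \frac{7}{2 f}$)
$b{\left(s{\left(-2 \right)} \right)} + 23504 = - \frac{7}{2 \left(-2\right)^{3}} + 23504 = - \frac{7}{2 \left(-8\right)} + 23504 = \left(- \frac{7}{2}\right) \left(- \frac{1}{8}\right) + 23504 = \frac{7}{16} + 23504 = \frac{376071}{16}$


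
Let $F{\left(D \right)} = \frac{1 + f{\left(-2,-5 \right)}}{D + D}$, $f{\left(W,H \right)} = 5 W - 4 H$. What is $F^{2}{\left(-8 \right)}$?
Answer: $\frac{121}{256} \approx 0.47266$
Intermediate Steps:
$f{\left(W,H \right)} = - 4 H + 5 W$
$F{\left(D \right)} = \frac{11}{2 D}$ ($F{\left(D \right)} = \frac{1 + \left(\left(-4\right) \left(-5\right) + 5 \left(-2\right)\right)}{D + D} = \frac{1 + \left(20 - 10\right)}{2 D} = \left(1 + 10\right) \frac{1}{2 D} = 11 \frac{1}{2 D} = \frac{11}{2 D}$)
$F^{2}{\left(-8 \right)} = \left(\frac{11}{2 \left(-8\right)}\right)^{2} = \left(\frac{11}{2} \left(- \frac{1}{8}\right)\right)^{2} = \left(- \frac{11}{16}\right)^{2} = \frac{121}{256}$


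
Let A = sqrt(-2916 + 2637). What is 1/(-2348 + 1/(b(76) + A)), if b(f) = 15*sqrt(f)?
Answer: 3*(-10*sqrt(19) - I*sqrt(31))/(-1 + 70440*sqrt(19) + 7044*I*sqrt(31)) ≈ -0.0004259 + 1.7434e-10*I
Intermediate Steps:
A = 3*I*sqrt(31) (A = sqrt(-279) = 3*I*sqrt(31) ≈ 16.703*I)
1/(-2348 + 1/(b(76) + A)) = 1/(-2348 + 1/(15*sqrt(76) + 3*I*sqrt(31))) = 1/(-2348 + 1/(15*(2*sqrt(19)) + 3*I*sqrt(31))) = 1/(-2348 + 1/(30*sqrt(19) + 3*I*sqrt(31)))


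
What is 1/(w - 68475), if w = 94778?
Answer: 1/26303 ≈ 3.8018e-5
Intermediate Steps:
1/(w - 68475) = 1/(94778 - 68475) = 1/26303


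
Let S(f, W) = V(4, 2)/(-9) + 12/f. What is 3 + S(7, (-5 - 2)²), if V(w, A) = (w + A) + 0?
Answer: 85/21 ≈ 4.0476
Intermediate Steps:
V(w, A) = A + w (V(w, A) = (A + w) + 0 = A + w)
S(f, W) = -⅔ + 12/f (S(f, W) = (2 + 4)/(-9) + 12/f = 6*(-⅑) + 12/f = -⅔ + 12/f)
3 + S(7, (-5 - 2)²) = 3 + (-⅔ + 12/7) = 3 + 22/21 = 85/21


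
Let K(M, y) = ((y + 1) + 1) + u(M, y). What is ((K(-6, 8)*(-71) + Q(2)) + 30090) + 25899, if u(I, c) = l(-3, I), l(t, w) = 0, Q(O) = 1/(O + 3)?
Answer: 276396/5 ≈ 55279.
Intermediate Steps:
Q(O) = 1/(3 + O)
u(I, c) = 0
K(M, y) = 2 + y (K(M, y) = ((y + 1) + 1) + 0 = ((1 + y) + 1) + 0 = (2 + y) + 0 = 2 + y)
((K(-6, 8)*(-71) + Q(2)) + 30090) + 25899 = (((2 + 8)*(-71) + 1/(3 + 2)) + 30090) + 25899 = ((10*(-71) + 1/5) + 30090) + 25899 = ((-710 + ⅕) + 30090) + 25899 = (-3549/5 + 30090) + 25899 = 146901/5 + 25899 = 276396/5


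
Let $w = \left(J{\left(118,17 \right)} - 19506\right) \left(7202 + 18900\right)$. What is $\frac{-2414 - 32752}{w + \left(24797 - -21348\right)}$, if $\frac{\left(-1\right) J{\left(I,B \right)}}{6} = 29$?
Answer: $\frac{35166}{513641215} \approx 6.8464 \cdot 10^{-5}$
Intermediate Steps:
$J{\left(I,B \right)} = -174$ ($J{\left(I,B \right)} = \left(-6\right) 29 = -174$)
$w = -513687360$ ($w = \left(-174 - 19506\right) \left(7202 + 18900\right) = \left(-19680\right) 26102 = -513687360$)
$\frac{-2414 - 32752}{w + \left(24797 - -21348\right)} = \frac{-2414 - 32752}{-513687360 + \left(24797 - -21348\right)} = - \frac{35166}{-513687360 + \left(24797 + 21348\right)} = - \frac{35166}{-513687360 + 46145} = - \frac{35166}{-513641215} = \left(-35166\right) \left(- \frac{1}{513641215}\right) = \frac{35166}{513641215}$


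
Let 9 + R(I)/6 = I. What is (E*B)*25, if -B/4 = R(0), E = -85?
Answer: -459000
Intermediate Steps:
R(I) = -54 + 6*I
B = 216 (B = -4*(-54 + 6*0) = -4*(-54 + 0) = -4*(-54) = 216)
(E*B)*25 = -85*216*25 = -18360*25 = -459000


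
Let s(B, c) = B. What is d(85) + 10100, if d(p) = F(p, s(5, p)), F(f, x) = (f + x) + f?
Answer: 10275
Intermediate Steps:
F(f, x) = x + 2*f
d(p) = 5 + 2*p
d(85) + 10100 = (5 + 2*85) + 10100 = (5 + 170) + 10100 = 175 + 10100 = 10275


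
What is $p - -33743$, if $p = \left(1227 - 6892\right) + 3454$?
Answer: $31532$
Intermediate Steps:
$p = -2211$ ($p = -5665 + 3454 = -2211$)
$p - -33743 = -2211 - -33743 = -2211 + 33743 = 31532$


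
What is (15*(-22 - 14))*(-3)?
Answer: 1620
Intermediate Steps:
(15*(-22 - 14))*(-3) = (15*(-36))*(-3) = -540*(-3) = 1620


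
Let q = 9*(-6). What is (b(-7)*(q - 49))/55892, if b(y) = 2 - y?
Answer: -927/55892 ≈ -0.016586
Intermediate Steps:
q = -54
(b(-7)*(q - 49))/55892 = ((2 - 1*(-7))*(-54 - 49))/55892 = ((2 + 7)*(-103))*(1/55892) = (9*(-103))*(1/55892) = -927*1/55892 = -927/55892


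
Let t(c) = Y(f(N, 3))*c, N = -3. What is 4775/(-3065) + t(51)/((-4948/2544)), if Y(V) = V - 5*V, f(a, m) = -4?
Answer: -319313623/758281 ≈ -421.10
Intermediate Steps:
Y(V) = -4*V
t(c) = 16*c (t(c) = (-4*(-4))*c = 16*c)
4775/(-3065) + t(51)/((-4948/2544)) = 4775/(-3065) + (16*51)/((-4948/2544)) = 4775*(-1/3065) + 816/((-4948*1/2544)) = -955/613 + 816/(-1237/636) = -955/613 + 816*(-636/1237) = -955/613 - 518976/1237 = -319313623/758281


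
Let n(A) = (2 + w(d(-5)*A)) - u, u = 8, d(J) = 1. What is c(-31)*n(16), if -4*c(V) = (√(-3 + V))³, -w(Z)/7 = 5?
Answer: -697*I*√34/2 ≈ -2032.1*I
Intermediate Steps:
w(Z) = -35 (w(Z) = -7*5 = -35)
n(A) = -41 (n(A) = (2 - 35) - 1*8 = -33 - 8 = -41)
c(V) = -(-3 + V)^(3/2)/4
c(-31)*n(16) = -(-3 - 31)^(3/2)/4*(-41) = -(-17)*I*√34/2*(-41) = (17*I*√34/2)*(-41) = -697*I*√34/2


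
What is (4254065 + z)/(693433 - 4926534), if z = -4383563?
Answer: 129498/4233101 ≈ 0.030592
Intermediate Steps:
(4254065 + z)/(693433 - 4926534) = (4254065 - 4383563)/(693433 - 4926534) = -129498/(-4233101) = -129498*(-1/4233101) = 129498/4233101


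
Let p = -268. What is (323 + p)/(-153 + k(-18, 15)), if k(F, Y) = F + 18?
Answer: -55/153 ≈ -0.35948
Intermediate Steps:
k(F, Y) = 18 + F
(323 + p)/(-153 + k(-18, 15)) = (323 - 268)/(-153 + (18 - 18)) = 55/(-153 + 0) = 55/(-153) = 55*(-1/153) = -55/153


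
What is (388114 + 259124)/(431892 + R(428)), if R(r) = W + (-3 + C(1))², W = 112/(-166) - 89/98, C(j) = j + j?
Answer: 5264633892/3513004787 ≈ 1.4986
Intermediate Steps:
C(j) = 2*j
W = -12875/8134 (W = 112*(-1/166) - 89*1/98 = -56/83 - 89/98 = -12875/8134 ≈ -1.5829)
R(r) = -4741/8134 (R(r) = -12875/8134 + (-3 + 2*1)² = -12875/8134 + (-3 + 2)² = -12875/8134 + (-1)² = -12875/8134 + 1 = -4741/8134)
(388114 + 259124)/(431892 + R(428)) = (388114 + 259124)/(431892 - 4741/8134) = 647238/(3513004787/8134) = 647238*(8134/3513004787) = 5264633892/3513004787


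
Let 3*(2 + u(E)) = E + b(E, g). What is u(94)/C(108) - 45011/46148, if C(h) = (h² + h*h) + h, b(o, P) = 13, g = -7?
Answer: -394996555/405571698 ≈ -0.97393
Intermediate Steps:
u(E) = 7/3 + E/3 (u(E) = -2 + (E + 13)/3 = -2 + (13 + E)/3 = -2 + (13/3 + E/3) = 7/3 + E/3)
C(h) = h + 2*h² (C(h) = (h² + h²) + h = 2*h² + h = h + 2*h²)
u(94)/C(108) - 45011/46148 = (7/3 + (⅓)*94)/((108*(1 + 2*108))) - 45011/46148 = (7/3 + 94/3)/((108*(1 + 216))) - 45011*1/46148 = 101/(3*((108*217))) - 45011/46148 = (101/3)/23436 - 45011/46148 = (101/3)*(1/23436) - 45011/46148 = 101/70308 - 45011/46148 = -394996555/405571698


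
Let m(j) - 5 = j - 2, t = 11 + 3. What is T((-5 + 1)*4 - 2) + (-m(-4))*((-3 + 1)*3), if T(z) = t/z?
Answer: -61/9 ≈ -6.7778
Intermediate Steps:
t = 14
T(z) = 14/z
m(j) = 3 + j (m(j) = 5 + (j - 2) = 5 + (-2 + j) = 3 + j)
T((-5 + 1)*4 - 2) + (-m(-4))*((-3 + 1)*3) = 14/((-5 + 1)*4 - 2) + (-(3 - 4))*((-3 + 1)*3) = 14/(-4*4 - 2) + (-1*(-1))*(-2*3) = 14/(-16 - 2) + 1*(-6) = 14/(-18) - 6 = 14*(-1/18) - 6 = -7/9 - 6 = -61/9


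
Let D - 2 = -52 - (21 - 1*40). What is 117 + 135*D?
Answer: -4068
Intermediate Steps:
D = -31 (D = 2 + (-52 - (21 - 1*40)) = 2 + (-52 - (21 - 40)) = 2 + (-52 - 1*(-19)) = 2 + (-52 + 19) = 2 - 33 = -31)
117 + 135*D = 117 + 135*(-31) = 117 - 4185 = -4068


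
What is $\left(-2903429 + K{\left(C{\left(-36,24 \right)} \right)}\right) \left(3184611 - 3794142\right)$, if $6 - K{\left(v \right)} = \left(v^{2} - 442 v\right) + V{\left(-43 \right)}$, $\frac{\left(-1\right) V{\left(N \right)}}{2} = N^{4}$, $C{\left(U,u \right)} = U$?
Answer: $-2387515250601$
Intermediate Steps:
$V{\left(N \right)} = - 2 N^{4}$
$K{\left(v \right)} = 6837608 - v^{2} + 442 v$ ($K{\left(v \right)} = 6 - \left(\left(v^{2} - 442 v\right) - 2 \left(-43\right)^{4}\right) = 6 - \left(\left(v^{2} - 442 v\right) - 6837602\right) = 6 - \left(-6837602 + v^{2} - 442 v\right) = 6 + \left(6837602 - v^{2} + 442 v\right) = 6837608 - v^{2} + 442 v$)
$\left(-2903429 + K{\left(C{\left(-36,24 \right)} \right)}\right) \left(3184611 - 3794142\right) = \left(-2903429 + \left(6837608 - \left(-36\right)^{2} + 442 \left(-36\right)\right)\right) \left(3184611 - 3794142\right) = \left(-2903429 - -6820400\right) \left(-609531\right) = \left(-2903429 + 6820400\right) \left(-609531\right) = 3916971 \left(-609531\right) = -2387515250601$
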